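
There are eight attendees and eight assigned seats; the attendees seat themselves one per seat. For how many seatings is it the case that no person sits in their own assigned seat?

Use !n = (n-1)(!(n-1) + !(n-2)).
!8 = 7·(1854 + 265) = 7·2119 = 14833

14833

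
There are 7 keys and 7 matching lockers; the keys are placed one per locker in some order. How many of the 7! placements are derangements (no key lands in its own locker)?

1854

Use !n = n·!(n-1) + (-1)^n.
!7 = 7·265 - 1 = 1854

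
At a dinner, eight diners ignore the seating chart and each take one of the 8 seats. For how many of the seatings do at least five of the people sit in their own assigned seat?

141

# with exactly i fixed is C(8,i)·!(8-i); sum over i=5..8:
  i=5: C(8,5)·!3 = 56·2 = 112
  i=6: C(8,6)·!2 = 28·1 = 28
  i=7: C(8,7)·!1 = 8·0 = 0
  i=8: C(8,8)·!0 = 1·1 = 1
Total = 141.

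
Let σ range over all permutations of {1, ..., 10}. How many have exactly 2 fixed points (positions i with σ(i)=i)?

Pick the 2 fixed positions: C(10,2) = 45 ways.
The remaining 8 must be deranged: !8 = 14833.
Total: 45 × 14833 = 667485.

667485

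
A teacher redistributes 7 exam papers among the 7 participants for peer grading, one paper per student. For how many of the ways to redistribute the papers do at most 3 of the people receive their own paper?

4948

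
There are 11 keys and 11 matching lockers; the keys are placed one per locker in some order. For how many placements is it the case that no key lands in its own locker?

By inclusion-exclusion, !11 = Σ (-1)^k · 11!/k! for k=0..11
= 11! - 11!/1! + 11!/2! - 11!/3! + 11!/4! - 11!/5! + 11!/6! - 11!/7! + 11!/8! - 11!/9! + 11!/10! - 11!/11!
= 39916800 - 39916800 + 19958400 - 6652800 + 1663200 - 332640 + 55440 - 7920 + 990 - 110 + 11 - 1
= 14684570

14684570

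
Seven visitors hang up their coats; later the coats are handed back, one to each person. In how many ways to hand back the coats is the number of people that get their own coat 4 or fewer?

5018

# with exactly i fixed is C(7,i)·!(7-i); sum over i=0..4:
  i=0: C(7,0)·!7 = 1·1854 = 1854
  i=1: C(7,1)·!6 = 7·265 = 1855
  i=2: C(7,2)·!5 = 21·44 = 924
  i=3: C(7,3)·!4 = 35·9 = 315
  i=4: C(7,4)·!3 = 35·2 = 70
Total = 5018.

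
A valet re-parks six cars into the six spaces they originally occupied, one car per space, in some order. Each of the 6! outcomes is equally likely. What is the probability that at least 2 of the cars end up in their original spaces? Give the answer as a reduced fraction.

191/720

Favorable outcomes: Σ_{i≥2} C(6,i)·!(6-i) = 15·9 + 20·2 + 15·1 + 6·0 + 1·1 = 191.
Total outcomes: 6! = 720.
Probability = 191/720 = 191/720.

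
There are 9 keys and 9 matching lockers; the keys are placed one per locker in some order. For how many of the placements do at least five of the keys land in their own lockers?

1339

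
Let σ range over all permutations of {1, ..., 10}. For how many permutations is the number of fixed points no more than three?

3559886

# with exactly i fixed is C(10,i)·!(10-i); sum over i=0..3:
  i=0: C(10,0)·!10 = 1·1334961 = 1334961
  i=1: C(10,1)·!9 = 10·133496 = 1334960
  i=2: C(10,2)·!8 = 45·14833 = 667485
  i=3: C(10,3)·!7 = 120·1854 = 222480
Total = 3559886.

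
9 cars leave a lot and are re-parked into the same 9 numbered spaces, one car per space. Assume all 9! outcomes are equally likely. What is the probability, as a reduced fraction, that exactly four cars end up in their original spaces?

11/720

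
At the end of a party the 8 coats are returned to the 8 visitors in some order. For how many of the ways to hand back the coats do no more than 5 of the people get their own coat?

Sum C(8,i)·!(8-i) for i = 0..5:
  i=0: C(8,0)·!8 = 1·14833 = 14833
  i=1: C(8,1)·!7 = 8·1854 = 14832
  i=2: C(8,2)·!6 = 28·265 = 7420
  i=3: C(8,3)·!5 = 56·44 = 2464
  i=4: C(8,4)·!4 = 70·9 = 630
  i=5: C(8,5)·!3 = 56·2 = 112
Total = 40291.

40291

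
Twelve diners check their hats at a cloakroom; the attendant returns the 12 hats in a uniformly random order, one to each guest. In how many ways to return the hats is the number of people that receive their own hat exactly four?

Choose which 4 of the 12 are fixed: C(12,4) = 495.
The remaining 8 must be deranged: !8 = 14833.
Total: 495 × 14833 = 7342335.

7342335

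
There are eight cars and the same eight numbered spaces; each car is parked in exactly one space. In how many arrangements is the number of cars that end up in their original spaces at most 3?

Sum C(8,i)·!(8-i) for i = 0..3:
  i=0: C(8,0)·!8 = 1·14833 = 14833
  i=1: C(8,1)·!7 = 8·1854 = 14832
  i=2: C(8,2)·!6 = 28·265 = 7420
  i=3: C(8,3)·!5 = 56·44 = 2464
Total = 39549.

39549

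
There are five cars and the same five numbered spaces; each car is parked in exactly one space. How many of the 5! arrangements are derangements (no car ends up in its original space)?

44

Recurrence: !5 = 4·(!4 + !3).
!5 = 4·(9 + 2) = 4·11 = 44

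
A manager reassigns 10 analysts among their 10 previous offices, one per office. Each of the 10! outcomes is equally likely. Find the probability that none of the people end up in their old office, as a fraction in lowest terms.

16481/44800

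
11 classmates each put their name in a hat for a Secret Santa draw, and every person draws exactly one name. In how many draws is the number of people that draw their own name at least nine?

56

Sum C(11,i)·!(11-i) for i = 9..11:
  i=9: C(11,9)·!2 = 55·1 = 55
  i=10: C(11,10)·!1 = 11·0 = 0
  i=11: C(11,11)·!0 = 1·1 = 1
Total = 56.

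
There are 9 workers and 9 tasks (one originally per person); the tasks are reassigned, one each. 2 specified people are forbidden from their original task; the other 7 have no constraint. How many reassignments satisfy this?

287280

Let A_j be the event that the j-th constrained one is fixed. By inclusion-exclusion over the 2 events:
Σ_{j=0}^{2} (-1)^j C(2,j)(9-j)!
= C(2,0)·9! - C(2,1)·8! + C(2,2)·7!
= 362880 - 80640 + 5040
= 287280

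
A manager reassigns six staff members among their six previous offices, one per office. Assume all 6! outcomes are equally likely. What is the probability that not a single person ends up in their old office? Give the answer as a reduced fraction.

53/144

Favorable outcomes: !6 = 265.
Total outcomes: 6! = 720.
Probability = 265/720 = 53/144.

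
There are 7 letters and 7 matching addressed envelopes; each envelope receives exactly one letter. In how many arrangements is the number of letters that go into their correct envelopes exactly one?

1855

Pick the single fixed position: C(7,1) = 7 ways.
The other 6 form a derangement: !6 = 265.
Total: 7 × 265 = 1855.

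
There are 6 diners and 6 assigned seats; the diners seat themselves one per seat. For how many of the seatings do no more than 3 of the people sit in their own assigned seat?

704

# with exactly i fixed is C(6,i)·!(6-i); sum over i=0..3:
  i=0: C(6,0)·!6 = 1·265 = 265
  i=1: C(6,1)·!5 = 6·44 = 264
  i=2: C(6,2)·!4 = 15·9 = 135
  i=3: C(6,3)·!3 = 20·2 = 40
Total = 704.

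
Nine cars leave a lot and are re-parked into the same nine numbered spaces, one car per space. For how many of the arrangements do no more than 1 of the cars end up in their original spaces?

266993

# with exactly i fixed is C(9,i)·!(9-i); sum over i=0..1:
  i=0: C(9,0)·!9 = 1·133496 = 133496
  i=1: C(9,1)·!8 = 9·14833 = 133497
Total = 266993.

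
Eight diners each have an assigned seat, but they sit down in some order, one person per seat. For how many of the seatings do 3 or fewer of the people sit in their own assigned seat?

Sum C(8,i)·!(8-i) for i = 0..3:
  i=0: C(8,0)·!8 = 1·14833 = 14833
  i=1: C(8,1)·!7 = 8·1854 = 14832
  i=2: C(8,2)·!6 = 28·265 = 7420
  i=3: C(8,3)·!5 = 56·44 = 2464
Total = 39549.

39549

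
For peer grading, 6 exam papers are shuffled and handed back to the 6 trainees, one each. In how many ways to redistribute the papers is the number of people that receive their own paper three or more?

56

Sum C(6,i)·!(6-i) for i = 3..6:
  i=3: C(6,3)·!3 = 20·2 = 40
  i=4: C(6,4)·!2 = 15·1 = 15
  i=5: C(6,5)·!1 = 6·0 = 0
  i=6: C(6,6)·!0 = 1·1 = 1
Total = 56.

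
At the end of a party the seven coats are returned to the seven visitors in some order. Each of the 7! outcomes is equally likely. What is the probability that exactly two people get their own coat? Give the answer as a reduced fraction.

Favorable outcomes: C(7,2)·!5 = 21·44 = 924.
Total outcomes: 7! = 5040.
Probability = 924/5040 = 11/60.

11/60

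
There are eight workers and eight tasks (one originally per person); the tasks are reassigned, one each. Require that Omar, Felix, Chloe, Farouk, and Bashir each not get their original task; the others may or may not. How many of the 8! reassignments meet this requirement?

21234

Inclusion-exclusion on the 5 forbidden self-matches:
Σ_{j=0}^{5} (-1)^j C(5,j)(8-j)!
= C(5,0)·8! - C(5,1)·7! + C(5,2)·6! - C(5,3)·5! + C(5,4)·4! - C(5,5)·3!
= 40320 - 25200 + 7200 - 1200 + 120 - 6
= 21234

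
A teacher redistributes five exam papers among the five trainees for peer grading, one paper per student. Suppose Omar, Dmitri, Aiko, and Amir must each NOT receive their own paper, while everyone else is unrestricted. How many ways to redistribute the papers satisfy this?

53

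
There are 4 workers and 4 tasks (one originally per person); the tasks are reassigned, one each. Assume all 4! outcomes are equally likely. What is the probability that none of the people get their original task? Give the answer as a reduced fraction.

3/8

Favorable outcomes: !4 = 9.
Total outcomes: 4! = 24.
Probability = 9/24 = 3/8.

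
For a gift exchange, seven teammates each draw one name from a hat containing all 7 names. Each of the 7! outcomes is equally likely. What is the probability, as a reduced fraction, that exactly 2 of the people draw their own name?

Favorable outcomes: C(7,2)·!5 = 21·44 = 924.
Total outcomes: 7! = 5040.
Probability = 924/5040 = 11/60.

11/60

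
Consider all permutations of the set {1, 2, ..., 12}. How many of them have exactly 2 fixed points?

88107426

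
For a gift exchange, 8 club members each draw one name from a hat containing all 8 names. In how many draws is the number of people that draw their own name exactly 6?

Choose which 6 of the 8 are fixed: C(8,6) = 28.
The remaining 2 must be deranged: !2 = 1.
Total: 28 × 1 = 28.

28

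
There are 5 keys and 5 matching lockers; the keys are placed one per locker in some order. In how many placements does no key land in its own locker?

44

The subfactorial !5 = [5!/e] (nearest integer).
5! = 120, and 120/e ≈ 44.15, so !5 = 44.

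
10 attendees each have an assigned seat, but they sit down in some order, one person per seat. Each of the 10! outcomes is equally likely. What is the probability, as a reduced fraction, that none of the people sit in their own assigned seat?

16481/44800

Favorable outcomes: !10 = 1334961.
Total outcomes: 10! = 3628800.
Probability = 1334961/3628800 = 16481/44800.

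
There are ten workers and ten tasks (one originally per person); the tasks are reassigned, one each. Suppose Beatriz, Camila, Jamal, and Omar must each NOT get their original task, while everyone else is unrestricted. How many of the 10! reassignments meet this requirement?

Inclusion-exclusion on the 4 forbidden self-matches:
Σ_{j=0}^{4} (-1)^j C(4,j)(10-j)!
= C(4,0)·10! - C(4,1)·9! + C(4,2)·8! - C(4,3)·7! + C(4,4)·6!
= 3628800 - 1451520 + 241920 - 20160 + 720
= 2399760

2399760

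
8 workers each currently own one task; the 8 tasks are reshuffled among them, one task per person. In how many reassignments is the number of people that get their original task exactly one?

Choose which one of the 8 is fixed: C(8,1) = 8.
The other 7 form a derangement: !7 = 1854.
Total: 8 × 1854 = 14832.

14832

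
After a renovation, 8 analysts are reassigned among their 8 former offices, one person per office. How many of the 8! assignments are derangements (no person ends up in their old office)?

14833

The number of derangements of 8 is !8 = Σ_{k=0}^{8} (-1)^k·8!/k!
= 8! - 8!/1! + 8!/2! - 8!/3! + 8!/4! - 8!/5! + 8!/6! - 8!/7! + 8!/8!
= 40320 - 40320 + 20160 - 6720 + 1680 - 336 + 56 - 8 + 1
= 14833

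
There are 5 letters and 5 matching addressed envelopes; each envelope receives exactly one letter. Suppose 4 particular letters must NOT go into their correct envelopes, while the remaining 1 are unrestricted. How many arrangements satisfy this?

Inclusion-exclusion on the 4 forbidden self-matches:
Σ_{j=0}^{4} (-1)^j C(4,j)(5-j)!
= C(4,0)·5! - C(4,1)·4! + C(4,2)·3! - C(4,3)·2! + C(4,4)·1!
= 120 - 96 + 36 - 8 + 1
= 53

53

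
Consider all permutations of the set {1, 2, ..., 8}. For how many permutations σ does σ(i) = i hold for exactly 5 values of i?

112

Pick the 5 fixed positions: C(8,5) = 56 ways.
The remaining 3 must be deranged: !3 = 2.
Total: 56 × 2 = 112.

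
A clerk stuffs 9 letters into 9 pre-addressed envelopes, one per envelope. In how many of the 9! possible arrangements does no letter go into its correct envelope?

The number of derangements of 9 is !9 = Σ_{k=0}^{9} (-1)^k·9!/k!
= 9! - 9!/1! + 9!/2! - 9!/3! + 9!/4! - 9!/5! + 9!/6! - 9!/7! + 9!/8! - 9!/9!
= 362880 - 362880 + 181440 - 60480 + 15120 - 3024 + 504 - 72 + 9 - 1
= 133496

133496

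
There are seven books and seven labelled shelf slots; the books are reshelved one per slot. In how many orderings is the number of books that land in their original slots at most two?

4633

# with exactly i fixed is C(7,i)·!(7-i); sum over i=0..2:
  i=0: C(7,0)·!7 = 1·1854 = 1854
  i=1: C(7,1)·!6 = 7·265 = 1855
  i=2: C(7,2)·!5 = 21·44 = 924
Total = 4633.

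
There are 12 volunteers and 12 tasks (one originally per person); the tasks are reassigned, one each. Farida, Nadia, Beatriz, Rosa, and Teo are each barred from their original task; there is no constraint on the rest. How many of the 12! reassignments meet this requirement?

Let A_j be the event that the j-th constrained one is fixed. By inclusion-exclusion over the 5 events:
Σ_{j=0}^{5} (-1)^j C(5,j)(12-j)!
= C(5,0)·12! - C(5,1)·11! + C(5,2)·10! - C(5,3)·9! + C(5,4)·8! - C(5,5)·7!
= 479001600 - 199584000 + 36288000 - 3628800 + 201600 - 5040
= 312273360

312273360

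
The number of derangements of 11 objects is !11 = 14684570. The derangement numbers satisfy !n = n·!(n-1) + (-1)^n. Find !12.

176214841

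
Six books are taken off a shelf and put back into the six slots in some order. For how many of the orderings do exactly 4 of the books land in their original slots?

15

Pick the 4 fixed positions: C(6,4) = 15 ways.
The remaining 2 must be deranged: !2 = 1.
Total: 15 × 1 = 15.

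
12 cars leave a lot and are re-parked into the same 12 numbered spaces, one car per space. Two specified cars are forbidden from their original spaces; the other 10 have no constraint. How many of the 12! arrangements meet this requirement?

402796800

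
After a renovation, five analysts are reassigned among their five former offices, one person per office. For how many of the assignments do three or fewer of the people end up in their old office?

119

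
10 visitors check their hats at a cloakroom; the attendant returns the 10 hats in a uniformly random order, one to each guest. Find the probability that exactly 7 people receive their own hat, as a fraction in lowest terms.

1/15120

Favorable outcomes: C(10,7)·!3 = 120·2 = 240.
Total outcomes: 10! = 3628800.
Probability = 240/3628800 = 1/15120.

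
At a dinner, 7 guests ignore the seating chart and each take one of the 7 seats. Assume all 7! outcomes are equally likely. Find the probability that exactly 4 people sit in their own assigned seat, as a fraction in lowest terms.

1/72

Favorable outcomes: C(7,4)·!3 = 35·2 = 70.
Total outcomes: 7! = 5040.
Probability = 70/5040 = 1/72.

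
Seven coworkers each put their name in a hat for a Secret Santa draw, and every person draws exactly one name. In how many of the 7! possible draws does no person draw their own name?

!7 is the nearest integer to 7!/e.
7! = 5040, and 5040/e ≈ 1854.11, so !7 = 1854.

1854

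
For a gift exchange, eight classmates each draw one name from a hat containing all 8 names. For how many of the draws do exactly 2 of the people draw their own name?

Choose which 2 of the 8 are fixed: C(8,2) = 28.
The remaining 6 must be deranged: !6 = 265.
Total: 28 × 265 = 7420.

7420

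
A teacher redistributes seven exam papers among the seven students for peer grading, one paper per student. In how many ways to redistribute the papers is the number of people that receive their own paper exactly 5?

21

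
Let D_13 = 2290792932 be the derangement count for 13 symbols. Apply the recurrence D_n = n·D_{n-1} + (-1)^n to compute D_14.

D_14 = 14·2290792932 + 1 = 32071101049.

32071101049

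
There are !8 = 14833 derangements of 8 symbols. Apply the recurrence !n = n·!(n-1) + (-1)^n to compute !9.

!9 = 9·14833 - 1 = 133496.

133496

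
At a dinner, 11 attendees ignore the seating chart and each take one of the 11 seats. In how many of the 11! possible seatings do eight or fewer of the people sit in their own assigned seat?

39916744

# with exactly i fixed is C(11,i)·!(11-i); sum over i=0..8:
  i=0: C(11,0)·!11 = 1·14684570 = 14684570
  i=1: C(11,1)·!10 = 11·1334961 = 14684571
  i=2: C(11,2)·!9 = 55·133496 = 7342280
  i=3: C(11,3)·!8 = 165·14833 = 2447445
  i=4: C(11,4)·!7 = 330·1854 = 611820
  i=5: C(11,5)·!6 = 462·265 = 122430
  i=6: C(11,6)·!5 = 462·44 = 20328
  i=7: C(11,7)·!4 = 330·9 = 2970
  i=8: C(11,8)·!3 = 165·2 = 330
Total = 39916744.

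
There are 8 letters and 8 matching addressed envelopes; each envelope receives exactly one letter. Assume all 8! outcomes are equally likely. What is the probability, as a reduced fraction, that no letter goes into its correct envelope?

2119/5760

Favorable outcomes: !8 = 14833.
Total outcomes: 8! = 40320.
Probability = 14833/40320 = 2119/5760.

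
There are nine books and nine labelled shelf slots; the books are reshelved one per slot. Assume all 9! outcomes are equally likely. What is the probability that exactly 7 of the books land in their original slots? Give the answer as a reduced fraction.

Favorable outcomes: C(9,7)·!2 = 36·1 = 36.
Total outcomes: 9! = 362880.
Probability = 36/362880 = 1/10080.

1/10080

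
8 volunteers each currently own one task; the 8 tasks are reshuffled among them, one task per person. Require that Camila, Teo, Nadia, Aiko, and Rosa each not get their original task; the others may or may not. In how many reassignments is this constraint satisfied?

21234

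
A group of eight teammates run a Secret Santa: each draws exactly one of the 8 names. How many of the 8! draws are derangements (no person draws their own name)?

14833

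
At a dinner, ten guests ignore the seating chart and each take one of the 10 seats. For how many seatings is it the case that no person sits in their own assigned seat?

1334961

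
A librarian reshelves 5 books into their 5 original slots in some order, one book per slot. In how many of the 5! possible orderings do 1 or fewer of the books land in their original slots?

89

Sum C(5,i)·!(5-i) for i = 0..1:
  i=0: C(5,0)·!5 = 1·44 = 44
  i=1: C(5,1)·!4 = 5·9 = 45
Total = 89.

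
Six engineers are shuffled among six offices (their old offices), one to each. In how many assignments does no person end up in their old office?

265

The number of derangements of 6 is !6 = Σ_{k=0}^{6} (-1)^k·6!/k!
= 6! - 6!/1! + 6!/2! - 6!/3! + 6!/4! - 6!/5! + 6!/6!
= 720 - 720 + 360 - 120 + 30 - 6 + 1
= 265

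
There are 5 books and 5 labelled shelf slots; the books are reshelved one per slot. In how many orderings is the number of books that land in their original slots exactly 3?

Pick the 3 fixed positions: C(5,3) = 10 ways.
The remaining 2 must be deranged: !2 = 1.
Total: 10 × 1 = 10.

10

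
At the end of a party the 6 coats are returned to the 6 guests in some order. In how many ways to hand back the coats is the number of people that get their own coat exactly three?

40

Choose which 3 of the 6 are fixed: C(6,3) = 20.
The other 3 form a derangement: !3 = 2.
Total: 20 × 2 = 40.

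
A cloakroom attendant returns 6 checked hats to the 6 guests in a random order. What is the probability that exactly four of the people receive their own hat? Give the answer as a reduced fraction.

Favorable outcomes: C(6,4)·!2 = 15·1 = 15.
Total outcomes: 6! = 720.
Probability = 15/720 = 1/48.

1/48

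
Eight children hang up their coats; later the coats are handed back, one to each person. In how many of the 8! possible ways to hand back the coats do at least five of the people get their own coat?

# with exactly i fixed is C(8,i)·!(8-i); sum over i=5..8:
  i=5: C(8,5)·!3 = 56·2 = 112
  i=6: C(8,6)·!2 = 28·1 = 28
  i=7: C(8,7)·!1 = 8·0 = 0
  i=8: C(8,8)·!0 = 1·1 = 1
Total = 141.

141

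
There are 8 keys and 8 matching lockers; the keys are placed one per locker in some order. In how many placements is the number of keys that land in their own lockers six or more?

Sum C(8,i)·!(8-i) for i = 6..8:
  i=6: C(8,6)·!2 = 28·1 = 28
  i=7: C(8,7)·!1 = 8·0 = 0
  i=8: C(8,8)·!0 = 1·1 = 1
Total = 29.

29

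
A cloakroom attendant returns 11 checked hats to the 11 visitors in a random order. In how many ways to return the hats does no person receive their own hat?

14684570

!11 = 11! · Σ_{k=0}^{11} (-1)^k/k!
= 11! - 11!/1! + 11!/2! - 11!/3! + 11!/4! - 11!/5! + 11!/6! - 11!/7! + 11!/8! - 11!/9! + 11!/10! - 11!/11!
= 39916800 - 39916800 + 19958400 - 6652800 + 1663200 - 332640 + 55440 - 7920 + 990 - 110 + 11 - 1
= 14684570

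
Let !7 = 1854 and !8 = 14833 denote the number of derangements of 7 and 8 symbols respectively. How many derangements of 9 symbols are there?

133496

!9 = (9-1)·(!8 + !7) = 8·(14833 + 1854) = 8·16687 = 133496.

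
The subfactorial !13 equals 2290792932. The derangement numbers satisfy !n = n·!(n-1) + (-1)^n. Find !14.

32071101049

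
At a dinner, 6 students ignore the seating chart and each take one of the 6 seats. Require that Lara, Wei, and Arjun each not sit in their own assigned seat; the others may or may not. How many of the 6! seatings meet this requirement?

426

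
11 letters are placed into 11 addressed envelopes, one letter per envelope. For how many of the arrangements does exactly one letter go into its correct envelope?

Choose which one of the 11 is fixed: C(11,1) = 11.
The other 10 form a derangement: !10 = 1334961.
Total: 11 × 1334961 = 14684571.

14684571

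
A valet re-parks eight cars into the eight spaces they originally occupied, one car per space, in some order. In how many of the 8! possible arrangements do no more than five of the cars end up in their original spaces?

Sum C(8,i)·!(8-i) for i = 0..5:
  i=0: C(8,0)·!8 = 1·14833 = 14833
  i=1: C(8,1)·!7 = 8·1854 = 14832
  i=2: C(8,2)·!6 = 28·265 = 7420
  i=3: C(8,3)·!5 = 56·44 = 2464
  i=4: C(8,4)·!4 = 70·9 = 630
  i=5: C(8,5)·!3 = 56·2 = 112
Total = 40291.

40291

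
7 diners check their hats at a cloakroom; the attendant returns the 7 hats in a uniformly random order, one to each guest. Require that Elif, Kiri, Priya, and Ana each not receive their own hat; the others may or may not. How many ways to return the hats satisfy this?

2790

Let A_j be the event that the j-th constrained one is fixed. By inclusion-exclusion over the 4 events:
Σ_{j=0}^{4} (-1)^j C(4,j)(7-j)!
= C(4,0)·7! - C(4,1)·6! + C(4,2)·5! - C(4,3)·4! + C(4,4)·3!
= 5040 - 2880 + 720 - 96 + 6
= 2790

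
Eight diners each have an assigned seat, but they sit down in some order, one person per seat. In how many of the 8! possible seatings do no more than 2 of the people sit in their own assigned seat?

37085

# with exactly i fixed is C(8,i)·!(8-i); sum over i=0..2:
  i=0: C(8,0)·!8 = 1·14833 = 14833
  i=1: C(8,1)·!7 = 8·1854 = 14832
  i=2: C(8,2)·!6 = 28·265 = 7420
Total = 37085.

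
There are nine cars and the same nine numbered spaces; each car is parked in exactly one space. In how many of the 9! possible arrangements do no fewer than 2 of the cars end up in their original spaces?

Sum C(9,i)·!(9-i) for i = 2..9:
  i=2: C(9,2)·!7 = 36·1854 = 66744
  i=3: C(9,3)·!6 = 84·265 = 22260
  i=4: C(9,4)·!5 = 126·44 = 5544
  i=5: C(9,5)·!4 = 126·9 = 1134
  i=6: C(9,6)·!3 = 84·2 = 168
  i=7: C(9,7)·!2 = 36·1 = 36
  i=8: C(9,8)·!1 = 9·0 = 0
  i=9: C(9,9)·!0 = 1·1 = 1
Total = 95887.

95887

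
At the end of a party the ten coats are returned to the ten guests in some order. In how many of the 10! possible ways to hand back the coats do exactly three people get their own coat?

Pick the 3 fixed positions: C(10,3) = 120 ways.
The other 7 form a derangement: !7 = 1854.
Total: 120 × 1854 = 222480.

222480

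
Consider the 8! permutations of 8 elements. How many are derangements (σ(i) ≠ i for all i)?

14833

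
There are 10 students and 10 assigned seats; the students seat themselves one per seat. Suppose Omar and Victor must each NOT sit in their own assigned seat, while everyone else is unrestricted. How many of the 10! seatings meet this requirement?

Let A_j be the event that the j-th constrained one is fixed. By inclusion-exclusion over the 2 events:
Σ_{j=0}^{2} (-1)^j C(2,j)(10-j)!
= C(2,0)·10! - C(2,1)·9! + C(2,2)·8!
= 3628800 - 725760 + 40320
= 2943360

2943360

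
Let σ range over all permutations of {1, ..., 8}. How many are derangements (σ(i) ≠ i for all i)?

!8 = 8! · Σ_{k=0}^{8} (-1)^k/k!
= 8! - 8!/1! + 8!/2! - 8!/3! + 8!/4! - 8!/5! + 8!/6! - 8!/7! + 8!/8!
= 40320 - 40320 + 20160 - 6720 + 1680 - 336 + 56 - 8 + 1
= 14833

14833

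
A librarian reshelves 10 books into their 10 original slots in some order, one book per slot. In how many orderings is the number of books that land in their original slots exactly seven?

240

Choose which 7 of the 10 are fixed: C(10,7) = 120.
The other 3 form a derangement: !3 = 2.
Total: 120 × 2 = 240.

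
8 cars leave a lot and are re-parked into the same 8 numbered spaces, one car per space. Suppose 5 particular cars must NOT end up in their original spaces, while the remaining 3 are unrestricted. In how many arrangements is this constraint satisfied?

21234

Inclusion-exclusion on the 5 forbidden self-matches:
Σ_{j=0}^{5} (-1)^j C(5,j)(8-j)!
= C(5,0)·8! - C(5,1)·7! + C(5,2)·6! - C(5,3)·5! + C(5,4)·4! - C(5,5)·3!
= 40320 - 25200 + 7200 - 1200 + 120 - 6
= 21234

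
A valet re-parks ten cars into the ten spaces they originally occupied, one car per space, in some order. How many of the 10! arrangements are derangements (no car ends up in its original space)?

1334961

The subfactorial !10 = [10!/e] (nearest integer).
10! = 3628800, and 3628800/e ≈ 1334960.92, so !10 = 1334961.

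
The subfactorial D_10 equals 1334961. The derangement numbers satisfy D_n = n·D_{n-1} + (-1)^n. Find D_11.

14684570

D_11 = 11·1334961 - 1 = 14684570.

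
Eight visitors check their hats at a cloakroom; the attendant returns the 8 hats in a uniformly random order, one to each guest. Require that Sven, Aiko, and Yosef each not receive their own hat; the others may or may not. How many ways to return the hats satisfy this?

27240

Inclusion-exclusion on the 3 forbidden self-matches:
Σ_{j=0}^{3} (-1)^j C(3,j)(8-j)!
= C(3,0)·8! - C(3,1)·7! + C(3,2)·6! - C(3,3)·5!
= 40320 - 15120 + 2160 - 120
= 27240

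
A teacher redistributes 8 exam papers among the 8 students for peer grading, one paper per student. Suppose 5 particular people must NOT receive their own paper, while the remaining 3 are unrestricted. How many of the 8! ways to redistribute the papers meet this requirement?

Inclusion-exclusion on the 5 forbidden self-matches:
Σ_{j=0}^{5} (-1)^j C(5,j)(8-j)!
= C(5,0)·8! - C(5,1)·7! + C(5,2)·6! - C(5,3)·5! + C(5,4)·4! - C(5,5)·3!
= 40320 - 25200 + 7200 - 1200 + 120 - 6
= 21234

21234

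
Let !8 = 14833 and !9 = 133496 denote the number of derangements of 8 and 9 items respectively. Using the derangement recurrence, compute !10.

1334961

!10 = (10-1)·(!9 + !8) = 9·(133496 + 14833) = 9·148329 = 1334961.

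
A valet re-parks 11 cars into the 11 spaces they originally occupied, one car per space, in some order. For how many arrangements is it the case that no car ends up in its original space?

The number of derangements of 11 is !11 = Σ_{k=0}^{11} (-1)^k·11!/k!
= 11! - 11!/1! + 11!/2! - 11!/3! + 11!/4! - 11!/5! + 11!/6! - 11!/7! + 11!/8! - 11!/9! + 11!/10! - 11!/11!
= 39916800 - 39916800 + 19958400 - 6652800 + 1663200 - 332640 + 55440 - 7920 + 990 - 110 + 11 - 1
= 14684570

14684570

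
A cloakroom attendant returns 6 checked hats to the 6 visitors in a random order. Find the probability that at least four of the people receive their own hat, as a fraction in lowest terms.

Favorable outcomes: Σ_{i≥4} C(6,i)·!(6-i) = 15·1 + 6·0 + 1·1 = 16.
Total outcomes: 6! = 720.
Probability = 16/720 = 1/45.

1/45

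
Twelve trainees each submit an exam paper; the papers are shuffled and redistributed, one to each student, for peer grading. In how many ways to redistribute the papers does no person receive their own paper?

176214841

!12 = 12! · Σ_{k=0}^{12} (-1)^k/k!
= 12! - 12!/1! + 12!/2! - 12!/3! + 12!/4! - 12!/5! + 12!/6! - 12!/7! + 12!/8! - 12!/9! + 12!/10! - 12!/11! + 12!/12!
= 479001600 - 479001600 + 239500800 - 79833600 + 19958400 - 3991680 + 665280 - 95040 + 11880 - 1320 + 132 - 12 + 1
= 176214841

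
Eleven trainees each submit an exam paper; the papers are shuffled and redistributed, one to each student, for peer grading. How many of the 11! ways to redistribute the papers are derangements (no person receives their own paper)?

14684570

The subfactorial !11 = [11!/e] (nearest integer).
11! = 39916800, and 39916800/e ≈ 14684570.08, so !11 = 14684570.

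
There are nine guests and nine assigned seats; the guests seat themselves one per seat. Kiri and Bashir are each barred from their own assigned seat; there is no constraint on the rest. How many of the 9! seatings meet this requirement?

287280

Inclusion-exclusion on the 2 forbidden self-matches:
Σ_{j=0}^{2} (-1)^j C(2,j)(9-j)!
= C(2,0)·9! - C(2,1)·8! + C(2,2)·7!
= 362880 - 80640 + 5040
= 287280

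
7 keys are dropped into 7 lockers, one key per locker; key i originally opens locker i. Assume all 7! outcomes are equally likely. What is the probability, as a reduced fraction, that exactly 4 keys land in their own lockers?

1/72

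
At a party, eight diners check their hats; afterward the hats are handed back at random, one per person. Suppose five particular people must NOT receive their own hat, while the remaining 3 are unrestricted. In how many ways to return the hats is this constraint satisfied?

21234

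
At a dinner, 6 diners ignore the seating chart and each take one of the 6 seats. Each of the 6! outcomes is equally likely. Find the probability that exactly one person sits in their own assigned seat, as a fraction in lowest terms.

11/30

Favorable outcomes: C(6,1)·!5 = 6·44 = 264.
Total outcomes: 6! = 720.
Probability = 264/720 = 11/30.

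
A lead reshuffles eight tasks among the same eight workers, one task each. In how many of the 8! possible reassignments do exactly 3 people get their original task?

2464

Pick the 3 fixed positions: C(8,3) = 56 ways.
The remaining 5 must be deranged: !5 = 44.
Total: 56 × 44 = 2464.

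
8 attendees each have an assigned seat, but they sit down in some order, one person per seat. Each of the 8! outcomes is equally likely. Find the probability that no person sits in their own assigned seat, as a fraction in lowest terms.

2119/5760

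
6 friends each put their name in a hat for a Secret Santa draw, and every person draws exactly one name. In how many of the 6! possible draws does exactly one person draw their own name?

Choose which one of the 6 is fixed: C(6,1) = 6.
The remaining 5 must be deranged: !5 = 44.
Total: 6 × 44 = 264.

264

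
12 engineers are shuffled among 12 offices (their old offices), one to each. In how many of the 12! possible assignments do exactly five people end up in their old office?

Pick the 5 fixed positions: C(12,5) = 792 ways.
The remaining 7 must be deranged: !7 = 1854.
Total: 792 × 1854 = 1468368.

1468368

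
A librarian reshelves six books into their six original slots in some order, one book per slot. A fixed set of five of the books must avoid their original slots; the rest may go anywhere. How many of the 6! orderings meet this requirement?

Inclusion-exclusion on the 5 forbidden self-matches:
Σ_{j=0}^{5} (-1)^j C(5,j)(6-j)!
= C(5,0)·6! - C(5,1)·5! + C(5,2)·4! - C(5,3)·3! + C(5,4)·2! - C(5,5)·1!
= 720 - 600 + 240 - 60 + 10 - 1
= 309

309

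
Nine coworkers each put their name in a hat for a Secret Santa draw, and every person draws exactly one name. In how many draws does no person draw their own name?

133496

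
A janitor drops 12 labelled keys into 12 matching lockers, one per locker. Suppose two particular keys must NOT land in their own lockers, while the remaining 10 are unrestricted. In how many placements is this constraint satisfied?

402796800

Inclusion-exclusion on the 2 forbidden self-matches:
Σ_{j=0}^{2} (-1)^j C(2,j)(12-j)!
= C(2,0)·12! - C(2,1)·11! + C(2,2)·10!
= 479001600 - 79833600 + 3628800
= 402796800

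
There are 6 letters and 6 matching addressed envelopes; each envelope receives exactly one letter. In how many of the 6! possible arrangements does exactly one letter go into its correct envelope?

264

Choose which one of the 6 is fixed: C(6,1) = 6.
The remaining 5 must be deranged: !5 = 44.
Total: 6 × 44 = 264.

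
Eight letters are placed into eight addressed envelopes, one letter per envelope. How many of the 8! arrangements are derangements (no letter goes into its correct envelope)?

By inclusion-exclusion, !8 = Σ (-1)^k · 8!/k! for k=0..8
= 8! - 8!/1! + 8!/2! - 8!/3! + 8!/4! - 8!/5! + 8!/6! - 8!/7! + 8!/8!
= 40320 - 40320 + 20160 - 6720 + 1680 - 336 + 56 - 8 + 1
= 14833

14833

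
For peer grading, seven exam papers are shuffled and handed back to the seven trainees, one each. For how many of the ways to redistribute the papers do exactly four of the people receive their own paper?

70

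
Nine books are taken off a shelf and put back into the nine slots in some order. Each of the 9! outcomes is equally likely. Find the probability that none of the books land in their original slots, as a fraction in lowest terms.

16687/45360

Favorable outcomes: !9 = 133496.
Total outcomes: 9! = 362880.
Probability = 133496/362880 = 16687/45360.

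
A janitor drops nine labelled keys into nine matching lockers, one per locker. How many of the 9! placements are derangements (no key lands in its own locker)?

133496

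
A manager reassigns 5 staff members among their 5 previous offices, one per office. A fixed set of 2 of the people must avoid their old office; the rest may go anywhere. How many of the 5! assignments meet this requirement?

78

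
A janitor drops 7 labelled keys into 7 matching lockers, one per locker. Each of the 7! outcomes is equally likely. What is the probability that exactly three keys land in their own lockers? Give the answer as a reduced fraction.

Favorable outcomes: C(7,3)·!4 = 35·9 = 315.
Total outcomes: 7! = 5040.
Probability = 315/5040 = 1/16.

1/16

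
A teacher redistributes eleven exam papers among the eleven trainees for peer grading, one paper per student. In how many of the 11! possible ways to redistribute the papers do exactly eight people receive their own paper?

330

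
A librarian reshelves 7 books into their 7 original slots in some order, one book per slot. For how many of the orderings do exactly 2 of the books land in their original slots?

924

Choose which 2 of the 7 are fixed: C(7,2) = 21.
The other 5 form a derangement: !5 = 44.
Total: 21 × 44 = 924.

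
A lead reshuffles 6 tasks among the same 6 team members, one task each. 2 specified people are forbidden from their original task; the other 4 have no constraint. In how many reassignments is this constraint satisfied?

504

Inclusion-exclusion on the 2 forbidden self-matches:
Σ_{j=0}^{2} (-1)^j C(2,j)(6-j)!
= C(2,0)·6! - C(2,1)·5! + C(2,2)·4!
= 720 - 240 + 24
= 504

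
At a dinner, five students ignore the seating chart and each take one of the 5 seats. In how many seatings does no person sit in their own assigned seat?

Use !n = n·!(n-1) + (-1)^n.
!5 = 5·9 - 1 = 44

44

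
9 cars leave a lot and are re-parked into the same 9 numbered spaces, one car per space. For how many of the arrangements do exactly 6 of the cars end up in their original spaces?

Choose which 6 of the 9 are fixed: C(9,6) = 84.
The remaining 3 must be deranged: !3 = 2.
Total: 84 × 2 = 168.

168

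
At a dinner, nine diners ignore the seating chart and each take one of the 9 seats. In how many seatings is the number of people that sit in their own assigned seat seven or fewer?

362879

# with exactly i fixed is C(9,i)·!(9-i); sum over i=0..7:
  i=0: C(9,0)·!9 = 1·133496 = 133496
  i=1: C(9,1)·!8 = 9·14833 = 133497
  i=2: C(9,2)·!7 = 36·1854 = 66744
  i=3: C(9,3)·!6 = 84·265 = 22260
  i=4: C(9,4)·!5 = 126·44 = 5544
  i=5: C(9,5)·!4 = 126·9 = 1134
  i=6: C(9,6)·!3 = 84·2 = 168
  i=7: C(9,7)·!2 = 36·1 = 36
Total = 362879.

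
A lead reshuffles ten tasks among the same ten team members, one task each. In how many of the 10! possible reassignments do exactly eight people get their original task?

45

Pick the 8 fixed positions: C(10,8) = 45 ways.
The remaining 2 must be deranged: !2 = 1.
Total: 45 × 1 = 45.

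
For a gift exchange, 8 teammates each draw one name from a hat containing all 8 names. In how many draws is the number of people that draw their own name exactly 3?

2464

Choose which 3 of the 8 are fixed: C(8,3) = 56.
The remaining 5 must be deranged: !5 = 44.
Total: 56 × 44 = 2464.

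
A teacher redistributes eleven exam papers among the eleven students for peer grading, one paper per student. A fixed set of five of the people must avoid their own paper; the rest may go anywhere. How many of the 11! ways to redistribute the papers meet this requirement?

25022880

Let A_j be the event that the j-th constrained one is fixed. By inclusion-exclusion over the 5 events:
Σ_{j=0}^{5} (-1)^j C(5,j)(11-j)!
= C(5,0)·11! - C(5,1)·10! + C(5,2)·9! - C(5,3)·8! + C(5,4)·7! - C(5,5)·6!
= 39916800 - 18144000 + 3628800 - 403200 + 25200 - 720
= 25022880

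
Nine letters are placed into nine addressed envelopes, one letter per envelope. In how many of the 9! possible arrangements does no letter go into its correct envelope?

The subfactorial !9 = [9!/e] (nearest integer).
9! = 362880, and 362880/e ≈ 133496.09, so !9 = 133496.

133496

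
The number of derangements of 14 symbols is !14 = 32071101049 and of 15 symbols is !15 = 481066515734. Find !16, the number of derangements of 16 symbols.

!16 = (16-1)·(!15 + !14) = 15·(481066515734 + 32071101049) = 15·513137616783 = 7697064251745.

7697064251745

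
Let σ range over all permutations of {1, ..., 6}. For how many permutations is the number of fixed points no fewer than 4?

16

# with exactly i fixed is C(6,i)·!(6-i); sum over i=4..6:
  i=4: C(6,4)·!2 = 15·1 = 15
  i=5: C(6,5)·!1 = 6·0 = 0
  i=6: C(6,6)·!0 = 1·1 = 1
Total = 16.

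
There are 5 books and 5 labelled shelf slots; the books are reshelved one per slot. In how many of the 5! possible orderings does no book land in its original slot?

The subfactorial !5 = [5!/e] (nearest integer).
5! = 120, and 120/e ≈ 44.15, so !5 = 44.

44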